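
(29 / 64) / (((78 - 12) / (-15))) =-145 / 1408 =-0.10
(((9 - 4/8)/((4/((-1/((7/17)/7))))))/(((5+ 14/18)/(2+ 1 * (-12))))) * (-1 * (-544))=442170/13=34013.08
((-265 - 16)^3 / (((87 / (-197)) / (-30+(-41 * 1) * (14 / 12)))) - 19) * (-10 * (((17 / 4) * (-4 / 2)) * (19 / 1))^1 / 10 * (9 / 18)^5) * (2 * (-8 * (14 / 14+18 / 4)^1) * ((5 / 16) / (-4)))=-36263296455224905 / 267264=-135683430822.05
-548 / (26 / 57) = -15618 / 13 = -1201.38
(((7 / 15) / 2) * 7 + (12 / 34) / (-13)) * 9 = 31947 / 2210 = 14.46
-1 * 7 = -7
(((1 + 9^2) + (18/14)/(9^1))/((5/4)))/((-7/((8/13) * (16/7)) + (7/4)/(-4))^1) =-58880/4851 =-12.14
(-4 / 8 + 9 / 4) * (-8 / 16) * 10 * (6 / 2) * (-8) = 210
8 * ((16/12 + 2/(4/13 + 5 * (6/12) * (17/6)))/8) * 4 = 22192/3459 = 6.42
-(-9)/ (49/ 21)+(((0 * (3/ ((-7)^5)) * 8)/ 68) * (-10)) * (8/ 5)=27/ 7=3.86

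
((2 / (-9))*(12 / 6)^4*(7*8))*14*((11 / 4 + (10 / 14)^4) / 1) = -1233536 / 147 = -8391.40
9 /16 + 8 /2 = 4.56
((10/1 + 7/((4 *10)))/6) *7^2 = 19943/240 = 83.10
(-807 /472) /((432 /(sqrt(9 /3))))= -269 *sqrt(3) /67968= -0.01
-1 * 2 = -2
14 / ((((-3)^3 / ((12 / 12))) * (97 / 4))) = -56 / 2619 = -0.02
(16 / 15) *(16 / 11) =256 / 165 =1.55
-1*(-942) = 942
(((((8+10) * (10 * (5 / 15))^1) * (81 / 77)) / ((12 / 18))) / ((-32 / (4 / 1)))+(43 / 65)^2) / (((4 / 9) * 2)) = -133475697 / 10410400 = -12.82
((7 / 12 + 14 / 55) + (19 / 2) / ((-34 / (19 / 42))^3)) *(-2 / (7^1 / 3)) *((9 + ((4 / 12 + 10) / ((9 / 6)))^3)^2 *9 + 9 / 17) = -136805832185168873054129 / 187566627617883360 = -729371.92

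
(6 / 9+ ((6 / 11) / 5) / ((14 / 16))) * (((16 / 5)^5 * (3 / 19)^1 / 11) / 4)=0.95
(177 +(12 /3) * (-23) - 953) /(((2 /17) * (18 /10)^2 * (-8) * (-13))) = -92225 /4212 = -21.90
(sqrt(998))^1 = sqrt(998) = 31.59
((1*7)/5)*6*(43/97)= 1806/485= 3.72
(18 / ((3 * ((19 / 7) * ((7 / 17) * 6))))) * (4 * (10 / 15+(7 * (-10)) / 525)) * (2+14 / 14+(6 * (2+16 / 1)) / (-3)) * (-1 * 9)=53856 / 95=566.91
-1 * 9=-9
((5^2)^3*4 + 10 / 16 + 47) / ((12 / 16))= 500381 / 6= 83396.83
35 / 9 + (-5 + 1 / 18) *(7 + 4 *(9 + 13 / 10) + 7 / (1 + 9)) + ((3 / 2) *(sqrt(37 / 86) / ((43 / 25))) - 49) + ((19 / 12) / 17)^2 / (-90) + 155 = -494003089 / 3745440 + 75 *sqrt(3182) / 7396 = -131.32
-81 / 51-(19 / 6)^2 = -7109 / 612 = -11.62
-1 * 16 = -16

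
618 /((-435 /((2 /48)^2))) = -103 /41760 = -0.00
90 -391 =-301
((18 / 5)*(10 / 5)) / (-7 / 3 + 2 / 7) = -756 / 215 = -3.52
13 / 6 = 2.17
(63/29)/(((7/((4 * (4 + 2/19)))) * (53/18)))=1.73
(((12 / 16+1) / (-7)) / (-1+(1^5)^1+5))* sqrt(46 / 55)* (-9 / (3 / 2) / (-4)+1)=-sqrt(2530) / 440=-0.11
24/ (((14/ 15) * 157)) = 180/ 1099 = 0.16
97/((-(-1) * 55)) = 97/55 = 1.76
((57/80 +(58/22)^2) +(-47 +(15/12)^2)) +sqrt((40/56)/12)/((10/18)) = -182829/4840 +3 * sqrt(105)/70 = -37.34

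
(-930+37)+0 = -893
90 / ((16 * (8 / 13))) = 9.14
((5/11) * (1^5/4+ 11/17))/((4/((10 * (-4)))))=-1525/374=-4.08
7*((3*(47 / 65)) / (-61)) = -987 / 3965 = -0.25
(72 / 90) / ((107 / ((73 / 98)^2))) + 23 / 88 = 30013257 / 113039080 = 0.27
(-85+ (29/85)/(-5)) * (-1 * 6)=216924/425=510.41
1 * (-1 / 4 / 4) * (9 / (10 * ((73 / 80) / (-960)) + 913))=-4320 / 7011767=-0.00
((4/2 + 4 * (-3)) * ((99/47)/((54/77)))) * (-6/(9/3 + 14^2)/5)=1694/9353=0.18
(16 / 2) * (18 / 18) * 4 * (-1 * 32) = -1024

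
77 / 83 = 0.93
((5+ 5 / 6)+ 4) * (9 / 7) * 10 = 885 / 7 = 126.43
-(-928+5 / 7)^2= -42133081 / 49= -859858.80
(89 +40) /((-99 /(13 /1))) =-559 /33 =-16.94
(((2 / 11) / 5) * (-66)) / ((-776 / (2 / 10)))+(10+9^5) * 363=103976322453 / 4850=21438417.00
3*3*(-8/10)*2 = -14.40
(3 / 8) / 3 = 1 / 8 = 0.12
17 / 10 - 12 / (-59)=1.90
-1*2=-2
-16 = -16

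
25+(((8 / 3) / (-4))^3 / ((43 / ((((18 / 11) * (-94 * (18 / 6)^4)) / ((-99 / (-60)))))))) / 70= 937597 / 36421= 25.74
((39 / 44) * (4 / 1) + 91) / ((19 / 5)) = 5200 / 209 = 24.88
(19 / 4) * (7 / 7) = 19 / 4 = 4.75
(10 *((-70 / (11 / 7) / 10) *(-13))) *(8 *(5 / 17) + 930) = 100964500 / 187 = 539917.11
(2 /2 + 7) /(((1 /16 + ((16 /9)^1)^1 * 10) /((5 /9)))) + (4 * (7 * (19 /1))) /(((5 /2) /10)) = 5467472 /2569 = 2128.25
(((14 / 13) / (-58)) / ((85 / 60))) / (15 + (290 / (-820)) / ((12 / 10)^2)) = -247968 / 279143995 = -0.00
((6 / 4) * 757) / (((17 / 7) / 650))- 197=5163176 / 17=303716.24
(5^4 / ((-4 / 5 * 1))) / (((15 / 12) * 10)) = -125 / 2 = -62.50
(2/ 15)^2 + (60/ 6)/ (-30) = -71/ 225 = -0.32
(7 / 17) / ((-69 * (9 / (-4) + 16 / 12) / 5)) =140 / 4301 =0.03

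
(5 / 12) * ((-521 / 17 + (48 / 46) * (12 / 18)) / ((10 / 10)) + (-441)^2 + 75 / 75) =81021.69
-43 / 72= -0.60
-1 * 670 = -670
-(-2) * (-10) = -20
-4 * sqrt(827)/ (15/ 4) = -16 * sqrt(827)/ 15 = -30.67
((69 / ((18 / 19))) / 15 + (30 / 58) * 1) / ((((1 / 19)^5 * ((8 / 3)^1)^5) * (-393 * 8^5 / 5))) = -312501026493 / 8158290378752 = -0.04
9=9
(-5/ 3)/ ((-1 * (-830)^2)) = 1/ 413340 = 0.00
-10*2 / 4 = -5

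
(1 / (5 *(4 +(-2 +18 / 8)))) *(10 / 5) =8 / 85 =0.09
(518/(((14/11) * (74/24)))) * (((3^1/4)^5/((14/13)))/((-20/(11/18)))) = -0.89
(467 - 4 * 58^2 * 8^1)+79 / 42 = -4501523 / 42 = -107179.12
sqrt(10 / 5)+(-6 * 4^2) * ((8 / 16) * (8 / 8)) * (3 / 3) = -48+sqrt(2) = -46.59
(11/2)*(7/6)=77/12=6.42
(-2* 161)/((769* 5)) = -322/3845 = -0.08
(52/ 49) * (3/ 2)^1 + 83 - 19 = 3214/ 49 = 65.59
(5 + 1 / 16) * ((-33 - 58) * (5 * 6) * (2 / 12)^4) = -1365 / 128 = -10.66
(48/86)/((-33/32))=-256/473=-0.54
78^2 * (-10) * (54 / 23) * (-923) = 3032387280 / 23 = 131842925.22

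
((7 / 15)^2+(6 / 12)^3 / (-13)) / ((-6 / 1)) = -4871 / 140400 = -0.03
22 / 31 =0.71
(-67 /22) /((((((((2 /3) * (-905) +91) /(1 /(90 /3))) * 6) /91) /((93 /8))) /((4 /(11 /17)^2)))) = 54623023 /163659760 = 0.33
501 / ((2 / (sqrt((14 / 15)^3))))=1169 * sqrt(210) / 75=225.87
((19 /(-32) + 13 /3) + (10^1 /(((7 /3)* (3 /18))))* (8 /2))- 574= -314095 /672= -467.40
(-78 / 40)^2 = 1521 / 400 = 3.80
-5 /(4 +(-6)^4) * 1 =-1 /260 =-0.00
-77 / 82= -0.94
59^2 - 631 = 2850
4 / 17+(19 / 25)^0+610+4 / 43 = 446881 / 731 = 611.33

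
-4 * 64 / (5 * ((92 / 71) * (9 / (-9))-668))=0.08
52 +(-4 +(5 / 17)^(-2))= 1489 / 25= 59.56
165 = 165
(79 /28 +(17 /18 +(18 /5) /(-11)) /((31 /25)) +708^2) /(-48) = -43074903269 /4124736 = -10443.07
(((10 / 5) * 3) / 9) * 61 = 122 / 3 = 40.67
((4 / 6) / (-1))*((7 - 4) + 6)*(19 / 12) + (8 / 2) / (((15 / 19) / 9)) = 361 / 10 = 36.10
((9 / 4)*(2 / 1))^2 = 20.25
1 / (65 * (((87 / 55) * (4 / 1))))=11 / 4524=0.00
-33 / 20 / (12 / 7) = -77 / 80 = -0.96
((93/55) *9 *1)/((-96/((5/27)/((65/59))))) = -1829/68640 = -0.03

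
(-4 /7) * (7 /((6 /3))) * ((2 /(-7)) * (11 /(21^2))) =44 /3087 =0.01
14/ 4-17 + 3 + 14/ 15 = -287/ 30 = -9.57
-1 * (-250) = 250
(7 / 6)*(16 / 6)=28 / 9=3.11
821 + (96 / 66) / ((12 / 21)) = 9059 / 11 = 823.55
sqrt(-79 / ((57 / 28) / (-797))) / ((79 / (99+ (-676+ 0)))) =-1154*sqrt(25122237) / 4503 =-1284.50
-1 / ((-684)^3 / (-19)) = -1 / 16842816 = -0.00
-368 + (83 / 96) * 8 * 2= -2125 / 6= -354.17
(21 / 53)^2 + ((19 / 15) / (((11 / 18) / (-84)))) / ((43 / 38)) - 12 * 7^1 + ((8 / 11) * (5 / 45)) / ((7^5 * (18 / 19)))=-2149808597240629 / 9043948970595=-237.71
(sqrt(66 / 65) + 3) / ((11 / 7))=7* sqrt(4290) / 715 + 21 / 11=2.55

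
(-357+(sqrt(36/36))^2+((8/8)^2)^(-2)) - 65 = -420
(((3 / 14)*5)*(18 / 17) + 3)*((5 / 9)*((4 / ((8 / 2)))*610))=500200 / 357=1401.12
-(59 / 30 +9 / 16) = -607 / 240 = -2.53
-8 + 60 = 52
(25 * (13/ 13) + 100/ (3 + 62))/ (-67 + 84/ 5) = -0.53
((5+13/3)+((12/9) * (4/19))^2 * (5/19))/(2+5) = 577436/432117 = 1.34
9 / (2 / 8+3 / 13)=18.72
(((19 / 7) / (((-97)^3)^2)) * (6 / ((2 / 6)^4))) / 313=9234 / 1825041662799439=0.00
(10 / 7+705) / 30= 989 / 42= 23.55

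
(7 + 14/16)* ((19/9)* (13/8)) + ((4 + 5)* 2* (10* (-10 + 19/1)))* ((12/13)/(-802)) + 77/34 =155495181/5671744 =27.42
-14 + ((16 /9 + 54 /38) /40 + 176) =1108627 /6840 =162.08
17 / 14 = 1.21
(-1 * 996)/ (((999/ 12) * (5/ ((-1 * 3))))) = 1328/ 185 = 7.18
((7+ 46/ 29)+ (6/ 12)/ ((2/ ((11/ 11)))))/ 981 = 1025/ 113796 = 0.01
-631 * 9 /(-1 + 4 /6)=17037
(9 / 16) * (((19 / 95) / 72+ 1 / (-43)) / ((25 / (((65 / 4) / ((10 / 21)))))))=-86541 / 5504000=-0.02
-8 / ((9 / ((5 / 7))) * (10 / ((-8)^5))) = 131072 / 63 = 2080.51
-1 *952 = -952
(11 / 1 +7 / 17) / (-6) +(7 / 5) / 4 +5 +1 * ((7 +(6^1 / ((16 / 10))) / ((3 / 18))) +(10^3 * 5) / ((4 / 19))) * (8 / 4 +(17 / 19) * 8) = 4220452483 / 19380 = 217773.61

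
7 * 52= 364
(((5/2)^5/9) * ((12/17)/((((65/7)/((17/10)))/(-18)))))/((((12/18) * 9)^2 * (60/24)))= -175/624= -0.28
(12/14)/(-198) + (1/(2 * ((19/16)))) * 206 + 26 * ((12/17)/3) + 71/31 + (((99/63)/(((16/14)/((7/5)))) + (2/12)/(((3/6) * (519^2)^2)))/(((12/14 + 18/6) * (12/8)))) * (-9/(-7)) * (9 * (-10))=19010895265978451333/335641476665035926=56.64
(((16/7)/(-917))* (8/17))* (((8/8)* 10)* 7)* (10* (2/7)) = -0.23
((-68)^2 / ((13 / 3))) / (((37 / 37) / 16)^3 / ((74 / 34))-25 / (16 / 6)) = -2102329344 / 18470179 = -113.82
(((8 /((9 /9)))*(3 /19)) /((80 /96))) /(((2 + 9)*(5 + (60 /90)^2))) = 1296 /51205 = 0.03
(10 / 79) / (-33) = -10 / 2607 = -0.00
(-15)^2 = 225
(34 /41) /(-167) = -34 /6847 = -0.00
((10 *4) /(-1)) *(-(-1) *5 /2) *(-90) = 9000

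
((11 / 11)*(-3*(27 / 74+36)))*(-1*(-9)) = -72657 / 74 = -981.85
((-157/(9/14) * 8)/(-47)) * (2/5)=16.63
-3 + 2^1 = -1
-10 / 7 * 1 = -10 / 7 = -1.43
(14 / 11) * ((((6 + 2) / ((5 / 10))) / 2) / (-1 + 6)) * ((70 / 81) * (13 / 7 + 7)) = 13888 / 891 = 15.59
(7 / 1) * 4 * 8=224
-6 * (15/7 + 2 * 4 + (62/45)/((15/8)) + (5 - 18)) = 20056/1575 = 12.73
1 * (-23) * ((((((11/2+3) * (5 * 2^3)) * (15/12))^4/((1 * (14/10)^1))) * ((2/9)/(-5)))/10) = 150076796875/63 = 2382171378.97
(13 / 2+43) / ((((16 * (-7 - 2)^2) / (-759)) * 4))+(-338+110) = -90335 / 384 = -235.25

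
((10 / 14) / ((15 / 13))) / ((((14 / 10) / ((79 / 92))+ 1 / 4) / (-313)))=-6429020 / 62391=-103.04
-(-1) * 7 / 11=7 / 11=0.64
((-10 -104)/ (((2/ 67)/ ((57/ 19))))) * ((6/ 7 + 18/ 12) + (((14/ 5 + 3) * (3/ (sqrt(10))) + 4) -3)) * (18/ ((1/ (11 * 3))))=-296037423 * sqrt(10)/ 25 -159928263/ 7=-60292995.89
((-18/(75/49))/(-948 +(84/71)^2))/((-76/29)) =-7163261/1511073800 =-0.00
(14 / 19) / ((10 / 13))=91 / 95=0.96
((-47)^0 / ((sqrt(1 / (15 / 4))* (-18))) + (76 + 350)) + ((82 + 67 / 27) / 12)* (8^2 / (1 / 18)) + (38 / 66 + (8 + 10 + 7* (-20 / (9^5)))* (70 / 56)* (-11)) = 10768486991 / 1299078-sqrt(15) / 36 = 8289.22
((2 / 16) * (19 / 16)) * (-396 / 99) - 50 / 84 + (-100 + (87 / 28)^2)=-430579 / 4704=-91.53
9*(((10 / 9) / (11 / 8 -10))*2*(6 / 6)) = -2.32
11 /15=0.73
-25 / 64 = -0.39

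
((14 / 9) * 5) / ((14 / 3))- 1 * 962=-2881 / 3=-960.33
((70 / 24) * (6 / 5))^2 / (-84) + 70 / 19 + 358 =329723 / 912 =361.54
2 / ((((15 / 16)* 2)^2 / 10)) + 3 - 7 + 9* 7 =2911 / 45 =64.69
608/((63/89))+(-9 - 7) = 53104/63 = 842.92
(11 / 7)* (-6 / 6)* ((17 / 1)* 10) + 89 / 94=-266.20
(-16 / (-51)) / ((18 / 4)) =32 / 459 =0.07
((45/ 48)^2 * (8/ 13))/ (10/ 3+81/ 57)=0.11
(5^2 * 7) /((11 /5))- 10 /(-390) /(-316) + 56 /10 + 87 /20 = 30330877 /338910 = 89.50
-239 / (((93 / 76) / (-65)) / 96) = 37781120 / 31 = 1218745.81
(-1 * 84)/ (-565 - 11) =7/ 48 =0.15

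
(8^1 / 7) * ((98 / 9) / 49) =16 / 63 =0.25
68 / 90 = 34 / 45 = 0.76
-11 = -11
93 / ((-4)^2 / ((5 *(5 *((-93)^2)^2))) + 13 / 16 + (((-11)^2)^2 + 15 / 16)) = 695688369300 / 109535385694339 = 0.01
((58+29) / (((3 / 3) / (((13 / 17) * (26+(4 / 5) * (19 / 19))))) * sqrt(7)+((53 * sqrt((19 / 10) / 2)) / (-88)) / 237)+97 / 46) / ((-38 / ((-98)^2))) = 2401 * (-726986351520 - 859788600 * sqrt(7)+4477811 * sqrt(95)) / (437 * (-46163 * sqrt(95)+8863800 * sqrt(7))) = -174185.59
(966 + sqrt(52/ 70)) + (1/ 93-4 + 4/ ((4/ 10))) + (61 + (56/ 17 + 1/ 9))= sqrt(910)/ 35 + 4915721/ 4743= 1037.28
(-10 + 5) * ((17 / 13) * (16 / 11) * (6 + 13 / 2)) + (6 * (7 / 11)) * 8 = -12632 / 143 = -88.34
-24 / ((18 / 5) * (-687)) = 20 / 2061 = 0.01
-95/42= -2.26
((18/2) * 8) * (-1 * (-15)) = 1080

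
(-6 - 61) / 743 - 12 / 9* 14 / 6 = -21407 / 6687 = -3.20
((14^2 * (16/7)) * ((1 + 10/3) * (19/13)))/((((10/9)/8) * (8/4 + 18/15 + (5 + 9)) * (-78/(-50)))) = 425600/559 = 761.36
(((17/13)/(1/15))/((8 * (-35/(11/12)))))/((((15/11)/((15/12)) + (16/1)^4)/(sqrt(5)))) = -0.00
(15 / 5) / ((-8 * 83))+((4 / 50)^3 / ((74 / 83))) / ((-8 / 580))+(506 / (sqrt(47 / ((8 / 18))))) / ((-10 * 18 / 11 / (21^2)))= -136367 * sqrt(47) / 705 - 3543371 / 76775000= -1326.12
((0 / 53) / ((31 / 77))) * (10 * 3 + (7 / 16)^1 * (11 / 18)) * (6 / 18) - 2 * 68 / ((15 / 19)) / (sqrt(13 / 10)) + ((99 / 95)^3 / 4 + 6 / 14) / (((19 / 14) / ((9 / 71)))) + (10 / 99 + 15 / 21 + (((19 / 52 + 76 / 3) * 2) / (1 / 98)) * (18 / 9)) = 209954353543015283 / 20839598529750 - 2584 * sqrt(130) / 195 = 9923.69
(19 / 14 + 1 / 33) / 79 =641 / 36498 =0.02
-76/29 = -2.62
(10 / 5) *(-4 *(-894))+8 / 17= 121592 / 17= 7152.47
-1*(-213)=213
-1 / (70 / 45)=-9 / 14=-0.64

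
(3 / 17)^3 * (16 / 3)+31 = 152447 / 4913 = 31.03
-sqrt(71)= -8.43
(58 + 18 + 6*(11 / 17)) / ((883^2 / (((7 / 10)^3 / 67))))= 232897 / 444032885500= 0.00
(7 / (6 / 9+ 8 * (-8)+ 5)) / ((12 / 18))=-9 / 50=-0.18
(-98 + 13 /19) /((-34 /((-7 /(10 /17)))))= -34.06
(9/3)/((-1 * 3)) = -1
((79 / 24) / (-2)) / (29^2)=-79 / 40368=-0.00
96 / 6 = 16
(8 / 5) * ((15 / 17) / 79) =24 / 1343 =0.02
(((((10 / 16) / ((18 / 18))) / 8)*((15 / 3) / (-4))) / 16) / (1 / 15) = -375 / 4096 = -0.09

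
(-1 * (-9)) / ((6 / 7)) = 21 / 2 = 10.50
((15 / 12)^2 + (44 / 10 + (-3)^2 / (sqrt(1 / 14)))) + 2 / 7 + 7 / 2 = 5459 / 560 + 9 * sqrt(14) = 43.42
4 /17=0.24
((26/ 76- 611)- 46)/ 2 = -24953/ 76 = -328.33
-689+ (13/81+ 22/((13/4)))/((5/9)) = -395768/585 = -676.53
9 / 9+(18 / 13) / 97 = 1279 / 1261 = 1.01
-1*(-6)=6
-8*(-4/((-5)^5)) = -32/3125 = -0.01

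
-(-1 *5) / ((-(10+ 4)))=-5 / 14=-0.36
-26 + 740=714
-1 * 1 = -1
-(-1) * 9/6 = 3/2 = 1.50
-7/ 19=-0.37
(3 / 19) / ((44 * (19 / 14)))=21 / 7942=0.00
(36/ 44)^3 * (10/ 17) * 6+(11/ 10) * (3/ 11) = 2.23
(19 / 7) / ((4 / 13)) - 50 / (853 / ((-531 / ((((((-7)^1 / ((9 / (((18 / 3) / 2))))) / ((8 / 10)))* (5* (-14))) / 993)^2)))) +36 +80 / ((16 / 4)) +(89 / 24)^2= 24031685093293 / 29491963200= 814.86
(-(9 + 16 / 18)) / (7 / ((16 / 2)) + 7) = -712 / 567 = -1.26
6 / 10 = 3 / 5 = 0.60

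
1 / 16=0.06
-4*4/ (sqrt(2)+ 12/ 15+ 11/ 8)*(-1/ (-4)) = -13920/ 4369+ 6400*sqrt(2)/ 4369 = -1.11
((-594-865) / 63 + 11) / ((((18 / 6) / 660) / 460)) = -77519200 / 63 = -1230463.49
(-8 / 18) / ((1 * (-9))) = 4 / 81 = 0.05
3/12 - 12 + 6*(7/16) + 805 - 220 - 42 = 4271/8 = 533.88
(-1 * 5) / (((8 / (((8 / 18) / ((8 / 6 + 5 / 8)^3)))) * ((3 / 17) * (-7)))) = 21760 / 726761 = 0.03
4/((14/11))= 22/7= 3.14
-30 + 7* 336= 2322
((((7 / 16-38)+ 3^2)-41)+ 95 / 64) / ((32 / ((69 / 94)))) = -300633 / 192512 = -1.56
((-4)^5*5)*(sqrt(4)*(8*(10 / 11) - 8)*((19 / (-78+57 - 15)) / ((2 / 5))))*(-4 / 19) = 204800 / 99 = 2068.69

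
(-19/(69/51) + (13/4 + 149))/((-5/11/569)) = -15916637/92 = -173006.92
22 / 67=0.33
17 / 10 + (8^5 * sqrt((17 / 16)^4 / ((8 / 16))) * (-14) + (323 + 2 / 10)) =3249 / 10 - 517888 * sqrt(2) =-732079.33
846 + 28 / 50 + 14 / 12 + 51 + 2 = 135109 / 150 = 900.73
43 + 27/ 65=2822/ 65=43.42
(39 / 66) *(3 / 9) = 13 / 66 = 0.20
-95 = -95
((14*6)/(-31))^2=7056/961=7.34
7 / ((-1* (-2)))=7 / 2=3.50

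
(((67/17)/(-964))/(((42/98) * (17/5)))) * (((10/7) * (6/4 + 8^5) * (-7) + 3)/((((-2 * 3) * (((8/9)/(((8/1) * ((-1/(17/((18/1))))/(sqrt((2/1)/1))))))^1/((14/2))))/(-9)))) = -6407414685 * sqrt(2)/139298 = -65050.85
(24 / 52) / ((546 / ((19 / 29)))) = 19 / 34307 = 0.00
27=27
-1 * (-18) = 18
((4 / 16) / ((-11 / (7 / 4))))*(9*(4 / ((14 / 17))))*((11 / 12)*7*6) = -1071 / 16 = -66.94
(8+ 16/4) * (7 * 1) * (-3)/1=-252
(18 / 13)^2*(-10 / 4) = -810 / 169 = -4.79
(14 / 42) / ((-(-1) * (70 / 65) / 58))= 377 / 21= 17.95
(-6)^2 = 36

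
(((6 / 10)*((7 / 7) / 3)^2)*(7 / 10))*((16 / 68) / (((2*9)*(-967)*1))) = -7 / 11096325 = -0.00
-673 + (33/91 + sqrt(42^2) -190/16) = -467749/728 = -642.51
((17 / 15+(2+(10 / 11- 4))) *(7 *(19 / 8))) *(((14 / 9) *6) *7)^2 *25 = 22353310 / 297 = 75263.67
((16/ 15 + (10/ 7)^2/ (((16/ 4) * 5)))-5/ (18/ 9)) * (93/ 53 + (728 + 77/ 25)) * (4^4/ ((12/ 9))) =-60808279744/ 324625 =-187318.54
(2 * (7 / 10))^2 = 49 / 25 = 1.96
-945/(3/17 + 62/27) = -86751/227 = -382.16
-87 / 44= -1.98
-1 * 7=-7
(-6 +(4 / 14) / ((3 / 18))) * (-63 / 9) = 30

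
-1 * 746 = -746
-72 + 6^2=-36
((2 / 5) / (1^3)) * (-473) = -946 / 5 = -189.20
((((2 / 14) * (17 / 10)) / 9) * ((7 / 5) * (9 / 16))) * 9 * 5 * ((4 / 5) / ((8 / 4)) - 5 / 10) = -153 / 1600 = -0.10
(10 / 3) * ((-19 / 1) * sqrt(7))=-167.56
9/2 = 4.50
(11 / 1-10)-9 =-8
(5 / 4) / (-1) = -5 / 4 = -1.25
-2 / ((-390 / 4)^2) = -8 / 38025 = -0.00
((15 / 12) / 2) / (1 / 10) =25 / 4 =6.25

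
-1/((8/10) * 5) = -1/4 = -0.25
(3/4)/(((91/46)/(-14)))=-69/13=-5.31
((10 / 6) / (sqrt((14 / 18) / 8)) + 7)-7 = 5.35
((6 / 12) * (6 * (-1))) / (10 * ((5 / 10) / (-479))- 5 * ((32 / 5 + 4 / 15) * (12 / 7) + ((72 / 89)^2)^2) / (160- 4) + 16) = -24613843886541 / 128070202509727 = -0.19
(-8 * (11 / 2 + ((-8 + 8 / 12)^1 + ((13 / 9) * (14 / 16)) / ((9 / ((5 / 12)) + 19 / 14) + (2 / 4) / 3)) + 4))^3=-80325199737523 / 14313506752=-5611.85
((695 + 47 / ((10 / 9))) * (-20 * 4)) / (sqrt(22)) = -29492 * sqrt(22) / 11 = -12575.43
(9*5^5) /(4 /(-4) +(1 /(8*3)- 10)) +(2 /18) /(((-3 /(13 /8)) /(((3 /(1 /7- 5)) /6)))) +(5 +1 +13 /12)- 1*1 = -9890876491 /3862944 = -2560.45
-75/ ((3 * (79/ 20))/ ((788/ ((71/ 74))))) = -29156000/ 5609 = -5198.07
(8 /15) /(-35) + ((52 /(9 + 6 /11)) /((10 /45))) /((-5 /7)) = -18026 /525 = -34.34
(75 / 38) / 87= 25 / 1102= 0.02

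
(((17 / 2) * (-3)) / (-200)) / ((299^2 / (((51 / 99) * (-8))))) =-289 / 49170550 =-0.00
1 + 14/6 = 10/3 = 3.33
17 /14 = 1.21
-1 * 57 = -57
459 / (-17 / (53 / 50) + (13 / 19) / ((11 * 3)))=-15253029 / 532261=-28.66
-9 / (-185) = 9 / 185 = 0.05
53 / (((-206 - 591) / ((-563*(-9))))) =-268551 / 797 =-336.95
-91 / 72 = -1.26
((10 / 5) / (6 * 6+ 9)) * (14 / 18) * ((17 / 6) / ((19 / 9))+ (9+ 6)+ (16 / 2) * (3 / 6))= 5411 / 7695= 0.70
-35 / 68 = -0.51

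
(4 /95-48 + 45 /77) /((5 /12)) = -113.70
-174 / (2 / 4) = -348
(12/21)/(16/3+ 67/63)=36/403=0.09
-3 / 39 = -1 / 13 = -0.08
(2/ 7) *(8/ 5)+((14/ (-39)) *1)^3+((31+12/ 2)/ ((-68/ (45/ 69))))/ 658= 125249446799/ 305229473640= 0.41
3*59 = 177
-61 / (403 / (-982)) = 59902 / 403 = 148.64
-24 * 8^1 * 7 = -1344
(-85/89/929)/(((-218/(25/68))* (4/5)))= 625/288391328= 0.00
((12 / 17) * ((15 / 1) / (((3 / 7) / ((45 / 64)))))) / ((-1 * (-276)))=1575 / 25024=0.06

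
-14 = -14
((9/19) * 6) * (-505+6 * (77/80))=-28377/20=-1418.85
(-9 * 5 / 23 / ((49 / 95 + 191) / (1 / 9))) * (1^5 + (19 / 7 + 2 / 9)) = -58900 / 13181553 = -0.00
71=71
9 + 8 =17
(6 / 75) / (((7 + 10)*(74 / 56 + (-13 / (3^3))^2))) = 40824 / 13474625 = 0.00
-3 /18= -1 /6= -0.17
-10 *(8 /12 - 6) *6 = 320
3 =3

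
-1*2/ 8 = -1/ 4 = -0.25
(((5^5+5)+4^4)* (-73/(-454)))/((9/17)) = 2101013/2043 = 1028.40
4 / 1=4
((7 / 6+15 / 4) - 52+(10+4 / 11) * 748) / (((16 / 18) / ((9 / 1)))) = 2496393 / 32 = 78012.28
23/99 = 0.23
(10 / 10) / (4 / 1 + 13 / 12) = 12 / 61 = 0.20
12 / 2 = 6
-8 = -8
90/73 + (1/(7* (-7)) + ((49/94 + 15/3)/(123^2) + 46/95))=273371021389/161086582230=1.70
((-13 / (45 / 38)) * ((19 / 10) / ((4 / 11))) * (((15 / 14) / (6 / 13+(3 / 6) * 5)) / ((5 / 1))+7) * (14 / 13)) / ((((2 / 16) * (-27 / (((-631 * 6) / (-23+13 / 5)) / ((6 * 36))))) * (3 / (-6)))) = -868339292 / 3903795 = -222.43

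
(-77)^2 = 5929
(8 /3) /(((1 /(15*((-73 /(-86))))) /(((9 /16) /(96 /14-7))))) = -22995 /172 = -133.69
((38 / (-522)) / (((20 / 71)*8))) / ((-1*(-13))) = -1349 / 542880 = -0.00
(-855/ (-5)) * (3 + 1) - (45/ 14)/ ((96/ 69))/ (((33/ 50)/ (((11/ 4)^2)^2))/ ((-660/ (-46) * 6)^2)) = -122241719637/ 82432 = -1482940.12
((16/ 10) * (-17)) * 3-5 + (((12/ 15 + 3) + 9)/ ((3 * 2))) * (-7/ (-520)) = -84407/ 975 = -86.57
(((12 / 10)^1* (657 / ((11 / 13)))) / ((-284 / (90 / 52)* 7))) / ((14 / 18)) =-159651 / 153076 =-1.04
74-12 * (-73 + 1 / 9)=2846 / 3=948.67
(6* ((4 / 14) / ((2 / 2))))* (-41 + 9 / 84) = -3435 / 49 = -70.10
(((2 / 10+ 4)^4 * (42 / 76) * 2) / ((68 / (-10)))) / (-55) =4084101 / 4441250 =0.92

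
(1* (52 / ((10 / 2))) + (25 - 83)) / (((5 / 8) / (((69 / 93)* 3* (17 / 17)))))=-131376 / 775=-169.52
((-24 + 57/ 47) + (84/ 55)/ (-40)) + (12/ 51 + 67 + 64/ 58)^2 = 29198500081037/ 6282816650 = 4647.36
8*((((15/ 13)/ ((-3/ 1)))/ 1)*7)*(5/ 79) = -1400/ 1027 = -1.36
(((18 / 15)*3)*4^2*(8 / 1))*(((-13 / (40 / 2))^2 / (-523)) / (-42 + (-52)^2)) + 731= 63607313207 / 87014125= 731.00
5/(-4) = -5/4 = -1.25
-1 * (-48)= 48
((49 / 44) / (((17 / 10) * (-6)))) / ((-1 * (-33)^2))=245 / 2443716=0.00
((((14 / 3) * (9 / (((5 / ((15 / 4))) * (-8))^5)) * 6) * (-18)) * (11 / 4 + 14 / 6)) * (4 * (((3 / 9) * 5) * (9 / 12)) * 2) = 14007735 / 8388608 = 1.67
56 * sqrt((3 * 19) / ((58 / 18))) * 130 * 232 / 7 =24960 * sqrt(1653) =1014801.28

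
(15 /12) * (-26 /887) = -65 /1774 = -0.04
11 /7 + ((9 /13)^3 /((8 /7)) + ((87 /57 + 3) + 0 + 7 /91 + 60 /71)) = 1213254701 /165970168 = 7.31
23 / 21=1.10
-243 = -243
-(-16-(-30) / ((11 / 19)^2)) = -8894 / 121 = -73.50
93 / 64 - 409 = -26083 / 64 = -407.55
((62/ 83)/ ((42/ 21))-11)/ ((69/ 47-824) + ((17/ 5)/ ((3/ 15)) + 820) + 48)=-20727/ 121844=-0.17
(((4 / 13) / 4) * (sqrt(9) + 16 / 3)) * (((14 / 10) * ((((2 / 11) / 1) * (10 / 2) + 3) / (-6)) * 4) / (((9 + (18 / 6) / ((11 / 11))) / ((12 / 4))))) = -1505 / 2574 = -0.58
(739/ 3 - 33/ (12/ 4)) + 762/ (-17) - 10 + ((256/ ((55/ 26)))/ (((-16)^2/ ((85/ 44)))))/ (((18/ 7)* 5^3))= 1670915299/ 9256500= 180.51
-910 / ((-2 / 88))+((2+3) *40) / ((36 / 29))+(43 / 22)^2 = 40204.93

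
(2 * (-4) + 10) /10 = 1 /5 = 0.20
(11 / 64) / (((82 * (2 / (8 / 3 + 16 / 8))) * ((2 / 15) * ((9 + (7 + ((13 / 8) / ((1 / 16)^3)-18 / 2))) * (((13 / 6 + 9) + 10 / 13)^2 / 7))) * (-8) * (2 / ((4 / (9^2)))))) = -9295 / 11133697736448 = -0.00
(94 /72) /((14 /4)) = 47 /126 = 0.37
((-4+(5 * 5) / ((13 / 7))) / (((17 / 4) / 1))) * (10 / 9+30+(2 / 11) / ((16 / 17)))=1016513 / 14586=69.69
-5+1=-4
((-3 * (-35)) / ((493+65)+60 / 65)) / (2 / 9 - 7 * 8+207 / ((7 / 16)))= 4095 / 9097724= 0.00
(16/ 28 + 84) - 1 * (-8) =648/ 7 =92.57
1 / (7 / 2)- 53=-369 / 7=-52.71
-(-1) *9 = 9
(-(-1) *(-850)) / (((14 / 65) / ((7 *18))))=-497250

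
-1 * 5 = -5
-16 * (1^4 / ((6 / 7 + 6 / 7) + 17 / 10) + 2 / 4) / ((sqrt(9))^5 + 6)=-0.05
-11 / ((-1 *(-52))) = -0.21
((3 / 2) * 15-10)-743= -1461 / 2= -730.50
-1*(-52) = 52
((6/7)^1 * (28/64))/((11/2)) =3/44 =0.07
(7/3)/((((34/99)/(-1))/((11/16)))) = -2541/544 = -4.67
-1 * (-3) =3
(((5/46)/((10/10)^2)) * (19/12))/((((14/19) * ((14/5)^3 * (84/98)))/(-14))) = -225625/1298304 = -0.17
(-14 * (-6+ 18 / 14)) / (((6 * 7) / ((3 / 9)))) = 0.52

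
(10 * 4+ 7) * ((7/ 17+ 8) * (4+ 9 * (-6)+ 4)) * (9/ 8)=-1391247/ 68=-20459.51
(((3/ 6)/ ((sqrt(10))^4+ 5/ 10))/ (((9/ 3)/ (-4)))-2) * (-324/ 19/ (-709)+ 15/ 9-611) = 1222.66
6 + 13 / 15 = 103 / 15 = 6.87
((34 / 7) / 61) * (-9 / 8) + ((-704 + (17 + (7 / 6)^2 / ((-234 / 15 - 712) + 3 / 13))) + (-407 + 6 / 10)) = -1093.49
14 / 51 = 0.27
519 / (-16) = -519 / 16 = -32.44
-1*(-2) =2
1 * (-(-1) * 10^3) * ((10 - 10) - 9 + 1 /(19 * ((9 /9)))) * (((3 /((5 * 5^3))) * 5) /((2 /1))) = -2040 /19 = -107.37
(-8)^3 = -512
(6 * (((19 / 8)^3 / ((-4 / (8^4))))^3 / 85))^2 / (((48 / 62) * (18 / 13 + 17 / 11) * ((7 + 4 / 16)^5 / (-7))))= -317637506540616129184293428035584 / 62092888588975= -5115521499462254904.92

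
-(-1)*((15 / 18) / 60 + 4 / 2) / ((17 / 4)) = 145 / 306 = 0.47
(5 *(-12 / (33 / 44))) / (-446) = 40 / 223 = 0.18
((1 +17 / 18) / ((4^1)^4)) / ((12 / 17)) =0.01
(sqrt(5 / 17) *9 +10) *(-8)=-80 -72 *sqrt(85) / 17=-119.05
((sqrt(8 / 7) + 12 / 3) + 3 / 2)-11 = -11 / 2 + 2 * sqrt(14) / 7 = -4.43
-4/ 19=-0.21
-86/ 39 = -2.21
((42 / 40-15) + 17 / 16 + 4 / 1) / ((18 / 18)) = -8.89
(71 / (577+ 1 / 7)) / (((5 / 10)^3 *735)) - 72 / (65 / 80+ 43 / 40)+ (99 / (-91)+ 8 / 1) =-3250906702 / 104088075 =-31.23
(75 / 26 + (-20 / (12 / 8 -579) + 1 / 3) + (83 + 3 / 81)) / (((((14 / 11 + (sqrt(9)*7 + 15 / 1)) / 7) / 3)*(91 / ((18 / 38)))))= 4664299 / 18431140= 0.25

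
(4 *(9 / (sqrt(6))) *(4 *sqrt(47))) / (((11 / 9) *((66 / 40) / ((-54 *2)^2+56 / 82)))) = 688682880 *sqrt(282) / 4961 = 2331173.59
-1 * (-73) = 73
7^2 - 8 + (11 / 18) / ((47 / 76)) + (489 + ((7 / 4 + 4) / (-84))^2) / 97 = 8068576693 / 171564288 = 47.03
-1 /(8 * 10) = -1 /80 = -0.01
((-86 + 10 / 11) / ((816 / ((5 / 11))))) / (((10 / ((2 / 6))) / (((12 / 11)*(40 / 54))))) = -260 / 203643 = -0.00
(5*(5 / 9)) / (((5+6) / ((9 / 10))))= 5 / 22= 0.23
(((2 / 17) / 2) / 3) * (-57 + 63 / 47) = -872 / 799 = -1.09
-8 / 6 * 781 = -3124 / 3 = -1041.33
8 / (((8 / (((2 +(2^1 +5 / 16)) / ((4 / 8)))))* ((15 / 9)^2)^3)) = 50301 / 125000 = 0.40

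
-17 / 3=-5.67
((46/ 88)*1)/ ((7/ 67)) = 1541/ 308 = 5.00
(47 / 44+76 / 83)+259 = 953113 / 3652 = 260.98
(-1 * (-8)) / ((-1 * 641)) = -8 / 641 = -0.01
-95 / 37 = -2.57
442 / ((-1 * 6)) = -221 / 3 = -73.67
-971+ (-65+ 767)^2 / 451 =54883 / 451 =121.69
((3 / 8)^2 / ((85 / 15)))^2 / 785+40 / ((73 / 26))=966408654817 / 67834449920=14.25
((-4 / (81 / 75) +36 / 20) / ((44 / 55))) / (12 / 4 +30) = -257 / 3564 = -0.07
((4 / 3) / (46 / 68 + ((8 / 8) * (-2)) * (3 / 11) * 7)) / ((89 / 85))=-25432 / 62745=-0.41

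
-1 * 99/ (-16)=99/ 16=6.19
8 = 8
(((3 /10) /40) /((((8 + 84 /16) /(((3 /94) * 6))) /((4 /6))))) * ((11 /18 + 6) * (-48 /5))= -1428 /311375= -0.00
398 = 398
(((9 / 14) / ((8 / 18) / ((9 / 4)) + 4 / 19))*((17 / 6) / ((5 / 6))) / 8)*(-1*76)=-4473873 / 87920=-50.89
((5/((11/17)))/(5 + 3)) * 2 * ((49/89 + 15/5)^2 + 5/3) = 28829705/1045572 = 27.57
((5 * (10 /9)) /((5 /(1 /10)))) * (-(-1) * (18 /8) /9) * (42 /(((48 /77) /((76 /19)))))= 539 /72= 7.49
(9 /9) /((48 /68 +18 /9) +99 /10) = 170 /2143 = 0.08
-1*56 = -56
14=14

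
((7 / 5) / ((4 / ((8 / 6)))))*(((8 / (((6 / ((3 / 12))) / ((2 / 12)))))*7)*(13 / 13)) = 49 / 270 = 0.18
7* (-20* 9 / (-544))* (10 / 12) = 525 / 272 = 1.93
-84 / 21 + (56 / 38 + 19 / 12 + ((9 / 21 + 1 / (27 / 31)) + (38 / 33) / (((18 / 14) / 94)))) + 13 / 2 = 14429287 / 158004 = 91.32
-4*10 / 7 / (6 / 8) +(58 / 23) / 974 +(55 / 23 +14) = 2064028 / 235221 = 8.77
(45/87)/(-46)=-15/1334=-0.01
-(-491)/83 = 491/83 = 5.92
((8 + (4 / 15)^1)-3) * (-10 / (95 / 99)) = -54.88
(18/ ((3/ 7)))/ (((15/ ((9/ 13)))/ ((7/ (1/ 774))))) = 682668/ 65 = 10502.58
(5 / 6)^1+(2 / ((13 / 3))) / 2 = 83 / 78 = 1.06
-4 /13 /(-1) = 4 /13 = 0.31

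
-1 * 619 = -619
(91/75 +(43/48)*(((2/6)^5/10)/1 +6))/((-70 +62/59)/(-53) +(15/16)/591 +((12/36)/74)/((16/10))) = 87581667851293/17351352743400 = 5.05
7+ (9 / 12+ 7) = 59 / 4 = 14.75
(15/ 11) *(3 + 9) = 180/ 11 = 16.36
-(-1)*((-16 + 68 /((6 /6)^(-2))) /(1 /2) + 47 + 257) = 408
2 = 2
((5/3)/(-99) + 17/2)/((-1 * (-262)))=5039/155628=0.03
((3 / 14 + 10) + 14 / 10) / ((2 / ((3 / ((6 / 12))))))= 2439 / 70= 34.84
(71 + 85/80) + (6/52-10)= 62.18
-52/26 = -2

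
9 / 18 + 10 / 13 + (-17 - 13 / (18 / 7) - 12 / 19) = -47612 / 2223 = -21.42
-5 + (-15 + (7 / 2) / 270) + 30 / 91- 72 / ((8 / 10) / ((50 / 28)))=-1266209 / 7020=-180.37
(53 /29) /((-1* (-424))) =1 /232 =0.00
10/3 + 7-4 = 19/3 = 6.33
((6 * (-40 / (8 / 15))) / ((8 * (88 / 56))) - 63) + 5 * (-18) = -8307 / 44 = -188.80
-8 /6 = -4 /3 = -1.33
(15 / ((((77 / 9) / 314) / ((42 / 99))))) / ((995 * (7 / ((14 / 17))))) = 0.03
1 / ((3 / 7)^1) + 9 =34 / 3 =11.33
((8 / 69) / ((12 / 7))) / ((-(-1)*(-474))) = -7 / 49059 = -0.00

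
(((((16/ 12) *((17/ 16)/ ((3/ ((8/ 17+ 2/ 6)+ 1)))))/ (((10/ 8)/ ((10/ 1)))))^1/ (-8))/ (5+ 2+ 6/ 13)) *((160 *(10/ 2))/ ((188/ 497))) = -29720600/ 123093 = -241.45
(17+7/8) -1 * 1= 135/8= 16.88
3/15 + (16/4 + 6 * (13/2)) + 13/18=3953/90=43.92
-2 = -2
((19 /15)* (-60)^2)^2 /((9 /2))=4620800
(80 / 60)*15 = 20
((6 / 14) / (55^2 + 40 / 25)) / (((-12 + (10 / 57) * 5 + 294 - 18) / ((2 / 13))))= 855 / 10395750547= 0.00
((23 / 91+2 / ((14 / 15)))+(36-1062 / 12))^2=2510.45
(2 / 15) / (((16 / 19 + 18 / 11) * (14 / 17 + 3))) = 3553 / 252525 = 0.01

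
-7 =-7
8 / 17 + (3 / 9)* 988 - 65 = 13505 / 51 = 264.80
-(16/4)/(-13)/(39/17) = 68/507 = 0.13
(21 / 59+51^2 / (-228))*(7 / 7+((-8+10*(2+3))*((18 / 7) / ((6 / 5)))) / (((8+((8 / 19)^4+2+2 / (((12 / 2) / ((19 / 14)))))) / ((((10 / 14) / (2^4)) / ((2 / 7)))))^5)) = -16165507661322510623797967893554020597784314092041 / 1462681993583500521512924204824130064662388539392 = -11.05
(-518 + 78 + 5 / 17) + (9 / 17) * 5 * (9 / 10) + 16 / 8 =-14801 / 34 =-435.32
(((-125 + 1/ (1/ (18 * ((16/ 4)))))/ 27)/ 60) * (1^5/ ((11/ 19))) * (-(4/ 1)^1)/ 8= 1007/ 35640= 0.03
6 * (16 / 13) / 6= 16 / 13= 1.23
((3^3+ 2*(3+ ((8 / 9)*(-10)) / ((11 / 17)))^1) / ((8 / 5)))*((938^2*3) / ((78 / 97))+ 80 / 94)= 2742664725365 / 241956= 11335386.29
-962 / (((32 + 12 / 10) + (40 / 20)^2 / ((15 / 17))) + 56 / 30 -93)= 4810 / 267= 18.01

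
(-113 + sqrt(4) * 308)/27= 503/27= 18.63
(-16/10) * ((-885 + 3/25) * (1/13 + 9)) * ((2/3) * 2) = 27844224/1625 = 17134.91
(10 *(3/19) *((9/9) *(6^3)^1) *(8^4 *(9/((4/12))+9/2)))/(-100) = -41803776/95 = -440039.75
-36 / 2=-18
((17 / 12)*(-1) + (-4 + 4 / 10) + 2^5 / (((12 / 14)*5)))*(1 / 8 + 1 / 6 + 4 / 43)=19453 / 20640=0.94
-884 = -884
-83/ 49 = -1.69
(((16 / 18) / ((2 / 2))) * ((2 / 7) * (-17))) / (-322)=136 / 10143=0.01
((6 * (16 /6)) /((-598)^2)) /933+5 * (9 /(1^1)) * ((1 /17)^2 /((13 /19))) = 5485887211 /24105817437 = 0.23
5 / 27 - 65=-1750 / 27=-64.81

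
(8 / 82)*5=20 / 41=0.49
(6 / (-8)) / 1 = -3 / 4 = -0.75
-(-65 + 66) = -1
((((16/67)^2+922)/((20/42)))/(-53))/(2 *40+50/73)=-3172630881/7006655650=-0.45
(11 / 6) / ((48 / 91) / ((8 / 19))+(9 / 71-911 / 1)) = -6461 / 3205668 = -0.00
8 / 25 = 0.32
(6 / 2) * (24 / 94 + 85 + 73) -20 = 21374 / 47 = 454.77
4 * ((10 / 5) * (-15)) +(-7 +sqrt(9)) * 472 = -2008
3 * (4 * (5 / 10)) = 6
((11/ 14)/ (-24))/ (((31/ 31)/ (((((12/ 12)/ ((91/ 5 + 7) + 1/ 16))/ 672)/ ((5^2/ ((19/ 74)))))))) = -209/ 10552530240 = -0.00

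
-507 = -507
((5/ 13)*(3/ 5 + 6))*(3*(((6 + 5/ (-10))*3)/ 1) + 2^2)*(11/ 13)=38841/ 338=114.91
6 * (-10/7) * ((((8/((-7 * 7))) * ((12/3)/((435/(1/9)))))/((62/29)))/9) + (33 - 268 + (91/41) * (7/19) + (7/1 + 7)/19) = -156625890286/670931667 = -233.45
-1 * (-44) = 44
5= 5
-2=-2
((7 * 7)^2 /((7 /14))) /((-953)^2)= 4802 /908209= 0.01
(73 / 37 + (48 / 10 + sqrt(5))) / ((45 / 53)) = 10.61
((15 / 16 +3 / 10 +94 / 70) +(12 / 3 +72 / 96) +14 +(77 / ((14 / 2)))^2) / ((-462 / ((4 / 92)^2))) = -15941 / 27372576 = -0.00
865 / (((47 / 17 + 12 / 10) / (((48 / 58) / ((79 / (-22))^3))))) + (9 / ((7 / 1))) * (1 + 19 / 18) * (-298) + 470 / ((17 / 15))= -216036284727737 / 573397947493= -376.77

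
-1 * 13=-13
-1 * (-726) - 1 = 725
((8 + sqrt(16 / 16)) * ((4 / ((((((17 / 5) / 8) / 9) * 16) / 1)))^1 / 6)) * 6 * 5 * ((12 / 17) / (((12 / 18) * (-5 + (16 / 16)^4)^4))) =0.99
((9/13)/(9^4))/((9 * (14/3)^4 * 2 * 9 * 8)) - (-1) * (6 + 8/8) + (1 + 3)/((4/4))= 64076044033/5825094912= 11.00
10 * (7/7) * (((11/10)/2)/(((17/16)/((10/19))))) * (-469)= -412720/323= -1277.77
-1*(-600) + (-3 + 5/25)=2986/5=597.20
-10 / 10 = -1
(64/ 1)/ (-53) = -64/ 53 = -1.21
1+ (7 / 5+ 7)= 47 / 5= 9.40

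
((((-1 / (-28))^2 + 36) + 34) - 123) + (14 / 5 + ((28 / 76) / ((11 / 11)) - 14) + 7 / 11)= -51773531 / 819280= -63.19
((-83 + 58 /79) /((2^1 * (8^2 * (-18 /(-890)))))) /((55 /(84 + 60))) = -83.20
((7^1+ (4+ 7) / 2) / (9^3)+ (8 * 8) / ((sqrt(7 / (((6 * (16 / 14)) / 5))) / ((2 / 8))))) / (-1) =-64 * sqrt(15) / 35 - 25 / 1458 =-7.10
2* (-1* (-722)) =1444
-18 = -18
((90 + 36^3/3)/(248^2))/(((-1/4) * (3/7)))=-18249/7688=-2.37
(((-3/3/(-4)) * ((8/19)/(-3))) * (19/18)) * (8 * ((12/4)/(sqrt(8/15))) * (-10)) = 20 * sqrt(30)/9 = 12.17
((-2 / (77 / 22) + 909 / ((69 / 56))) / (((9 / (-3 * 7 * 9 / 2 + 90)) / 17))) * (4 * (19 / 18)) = -26456.13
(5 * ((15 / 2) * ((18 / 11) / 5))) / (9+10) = 135 / 209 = 0.65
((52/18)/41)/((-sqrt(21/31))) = -26 * sqrt(651)/7749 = -0.09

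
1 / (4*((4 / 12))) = 3 / 4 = 0.75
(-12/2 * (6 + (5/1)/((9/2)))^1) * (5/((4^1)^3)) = -10/3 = -3.33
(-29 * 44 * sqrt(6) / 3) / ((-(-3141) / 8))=-10208 * sqrt(6) / 9423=-2.65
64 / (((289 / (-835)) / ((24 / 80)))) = -16032 / 289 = -55.47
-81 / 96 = -27 / 32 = -0.84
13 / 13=1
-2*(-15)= 30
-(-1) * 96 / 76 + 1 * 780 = 14844 / 19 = 781.26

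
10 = 10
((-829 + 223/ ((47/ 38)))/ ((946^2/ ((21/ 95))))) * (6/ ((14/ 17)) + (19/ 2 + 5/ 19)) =-82960569/ 30368079544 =-0.00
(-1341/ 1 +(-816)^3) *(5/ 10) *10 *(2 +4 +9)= -40750487775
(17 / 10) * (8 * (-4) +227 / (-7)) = -7667 / 70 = -109.53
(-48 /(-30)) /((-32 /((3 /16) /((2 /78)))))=-117 /320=-0.37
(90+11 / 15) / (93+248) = 1361 / 5115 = 0.27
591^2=349281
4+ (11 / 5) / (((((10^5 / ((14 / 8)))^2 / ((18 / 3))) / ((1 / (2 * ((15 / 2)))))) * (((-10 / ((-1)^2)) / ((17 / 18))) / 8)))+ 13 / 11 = 2564999999899207 / 495000000000000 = 5.18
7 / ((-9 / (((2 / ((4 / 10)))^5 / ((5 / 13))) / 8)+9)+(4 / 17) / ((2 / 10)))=966875 / 1404401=0.69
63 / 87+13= 398 / 29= 13.72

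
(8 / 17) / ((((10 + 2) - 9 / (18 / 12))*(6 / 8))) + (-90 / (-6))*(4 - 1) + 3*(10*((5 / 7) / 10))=50602 / 1071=47.25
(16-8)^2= 64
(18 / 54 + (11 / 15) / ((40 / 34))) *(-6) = -287 / 50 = -5.74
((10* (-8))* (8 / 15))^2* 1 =16384 / 9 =1820.44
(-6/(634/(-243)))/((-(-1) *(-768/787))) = -191241/81152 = -2.36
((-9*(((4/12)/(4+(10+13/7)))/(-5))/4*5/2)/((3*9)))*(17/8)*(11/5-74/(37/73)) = -85561/319680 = -0.27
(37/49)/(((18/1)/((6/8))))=37/1176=0.03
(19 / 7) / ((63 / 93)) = 589 / 147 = 4.01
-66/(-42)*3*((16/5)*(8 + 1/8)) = 858/7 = 122.57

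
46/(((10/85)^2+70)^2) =1920983/204707378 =0.01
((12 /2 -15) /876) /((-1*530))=3 /154760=0.00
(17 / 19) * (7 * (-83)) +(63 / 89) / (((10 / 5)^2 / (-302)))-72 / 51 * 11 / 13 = -429379361 / 747422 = -574.48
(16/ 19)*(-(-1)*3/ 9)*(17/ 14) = 136/ 399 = 0.34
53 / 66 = 0.80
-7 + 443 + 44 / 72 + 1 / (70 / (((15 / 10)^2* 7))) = 157261 / 360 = 436.84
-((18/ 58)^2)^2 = -6561/ 707281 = -0.01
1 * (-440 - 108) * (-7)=3836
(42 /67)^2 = 0.39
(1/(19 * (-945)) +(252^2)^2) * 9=72408170177279/1995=36294822144.00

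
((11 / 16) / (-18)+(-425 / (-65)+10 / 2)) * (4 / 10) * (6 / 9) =43057 / 14040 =3.07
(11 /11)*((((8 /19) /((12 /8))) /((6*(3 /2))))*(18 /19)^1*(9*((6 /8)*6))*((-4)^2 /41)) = 6912 /14801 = 0.47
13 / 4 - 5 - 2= -15 / 4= -3.75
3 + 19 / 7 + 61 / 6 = 667 / 42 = 15.88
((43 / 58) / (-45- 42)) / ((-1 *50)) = 0.00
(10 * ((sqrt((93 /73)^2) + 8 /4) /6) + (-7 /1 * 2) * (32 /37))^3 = -156564673565273 /532031708727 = -294.28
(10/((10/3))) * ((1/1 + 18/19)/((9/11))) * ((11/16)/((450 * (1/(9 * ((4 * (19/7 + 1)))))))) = 58201/39900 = 1.46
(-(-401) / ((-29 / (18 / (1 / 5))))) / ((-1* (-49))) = -36090 / 1421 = -25.40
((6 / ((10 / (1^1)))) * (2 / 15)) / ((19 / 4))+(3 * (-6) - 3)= -9967 / 475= -20.98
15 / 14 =1.07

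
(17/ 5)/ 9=17/ 45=0.38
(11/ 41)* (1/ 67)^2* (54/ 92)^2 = 8019/ 389447684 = 0.00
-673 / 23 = -29.26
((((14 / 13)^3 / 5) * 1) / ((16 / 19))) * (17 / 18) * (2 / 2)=110789 / 395460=0.28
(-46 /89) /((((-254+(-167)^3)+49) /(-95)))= -0.00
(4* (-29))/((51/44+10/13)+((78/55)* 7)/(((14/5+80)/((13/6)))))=-13734864/259079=-53.01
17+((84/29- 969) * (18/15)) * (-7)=1179179/145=8132.27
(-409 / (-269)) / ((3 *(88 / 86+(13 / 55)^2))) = 53200675 / 113276169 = 0.47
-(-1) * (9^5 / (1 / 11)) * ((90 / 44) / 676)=2657205 / 1352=1965.39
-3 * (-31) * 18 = 1674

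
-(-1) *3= 3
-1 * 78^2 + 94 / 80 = -243313 / 40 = -6082.82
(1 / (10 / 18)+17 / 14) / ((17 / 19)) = 4009 / 1190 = 3.37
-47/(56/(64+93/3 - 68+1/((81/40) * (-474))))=-24360053/1075032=-22.66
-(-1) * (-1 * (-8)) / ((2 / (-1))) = -4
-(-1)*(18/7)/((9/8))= 16/7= 2.29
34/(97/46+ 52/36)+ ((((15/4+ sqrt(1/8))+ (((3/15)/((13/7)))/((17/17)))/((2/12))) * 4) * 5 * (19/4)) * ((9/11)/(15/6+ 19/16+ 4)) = 1140 * sqrt(2)/451+ 465876072/8624473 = 57.59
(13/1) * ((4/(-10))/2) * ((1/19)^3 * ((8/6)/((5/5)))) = -52/102885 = -0.00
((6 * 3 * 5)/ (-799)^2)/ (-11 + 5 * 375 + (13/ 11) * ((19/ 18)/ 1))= 17820/ 235773618919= 0.00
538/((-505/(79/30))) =-21251/7575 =-2.81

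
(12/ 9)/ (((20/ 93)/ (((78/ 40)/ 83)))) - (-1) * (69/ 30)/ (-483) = 24559/ 174300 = 0.14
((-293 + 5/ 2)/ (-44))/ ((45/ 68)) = 9.98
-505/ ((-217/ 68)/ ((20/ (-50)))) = -13736/ 217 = -63.30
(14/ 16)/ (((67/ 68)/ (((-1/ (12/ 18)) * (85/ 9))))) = -10115/ 804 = -12.58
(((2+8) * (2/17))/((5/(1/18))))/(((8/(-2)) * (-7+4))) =1/918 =0.00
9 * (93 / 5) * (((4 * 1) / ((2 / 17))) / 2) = 14229 / 5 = 2845.80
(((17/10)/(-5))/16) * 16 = -17/50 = -0.34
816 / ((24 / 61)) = 2074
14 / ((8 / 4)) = 7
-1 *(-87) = 87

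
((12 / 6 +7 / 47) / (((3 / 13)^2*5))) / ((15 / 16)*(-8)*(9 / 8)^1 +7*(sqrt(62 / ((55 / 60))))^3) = 363501424 / 80933703853329 +166886207488*sqrt(2046) / 3642016673399805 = 0.00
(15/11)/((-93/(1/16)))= -5/5456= -0.00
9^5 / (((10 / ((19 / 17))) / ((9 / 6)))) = 3365793 / 340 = 9899.39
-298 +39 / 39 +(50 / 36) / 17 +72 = -68825 / 306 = -224.92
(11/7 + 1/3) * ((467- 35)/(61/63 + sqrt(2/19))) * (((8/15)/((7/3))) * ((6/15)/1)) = 192264192/2196635- 1492992 * sqrt(38)/313805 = 58.20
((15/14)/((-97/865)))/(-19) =12975/25802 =0.50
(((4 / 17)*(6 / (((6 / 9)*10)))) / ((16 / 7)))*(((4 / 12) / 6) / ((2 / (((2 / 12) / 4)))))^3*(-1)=-7 / 48731258880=-0.00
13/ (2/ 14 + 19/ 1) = 91/ 134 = 0.68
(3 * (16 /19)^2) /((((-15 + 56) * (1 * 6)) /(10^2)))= 12800 /14801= 0.86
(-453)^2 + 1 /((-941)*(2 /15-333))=964156633332 /4698413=205209.00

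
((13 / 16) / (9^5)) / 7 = 13 / 6613488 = 0.00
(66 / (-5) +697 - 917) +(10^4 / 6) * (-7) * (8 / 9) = -1431482 / 135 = -10603.57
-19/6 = -3.17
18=18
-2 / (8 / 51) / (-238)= 3 / 56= 0.05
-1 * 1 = -1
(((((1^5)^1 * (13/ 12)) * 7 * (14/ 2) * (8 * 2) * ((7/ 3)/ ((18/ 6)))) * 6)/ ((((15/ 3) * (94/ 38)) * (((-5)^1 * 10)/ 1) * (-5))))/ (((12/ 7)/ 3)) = 593047/ 264375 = 2.24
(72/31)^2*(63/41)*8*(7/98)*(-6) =-1119744/39401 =-28.42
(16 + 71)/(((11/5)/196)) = 85260/11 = 7750.91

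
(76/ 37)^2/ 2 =2888/ 1369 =2.11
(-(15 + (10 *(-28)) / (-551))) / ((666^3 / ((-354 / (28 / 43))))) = 21678665 / 759593198448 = 0.00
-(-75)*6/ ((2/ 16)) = 3600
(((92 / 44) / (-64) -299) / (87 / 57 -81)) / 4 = 3999861 / 4252160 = 0.94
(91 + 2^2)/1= 95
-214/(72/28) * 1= -749/9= -83.22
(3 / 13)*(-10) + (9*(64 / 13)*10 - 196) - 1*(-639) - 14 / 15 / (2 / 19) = 170606 / 195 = 874.90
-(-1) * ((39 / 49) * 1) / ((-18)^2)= 13 / 5292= 0.00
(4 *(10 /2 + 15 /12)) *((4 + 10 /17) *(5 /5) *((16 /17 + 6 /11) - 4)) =-916500 /3179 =-288.30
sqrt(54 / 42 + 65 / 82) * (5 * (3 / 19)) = 15 * sqrt(684782) / 10906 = 1.14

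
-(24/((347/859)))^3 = -8762201104896/41781923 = -209712.73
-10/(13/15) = -150/13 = -11.54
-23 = -23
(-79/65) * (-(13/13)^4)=79/65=1.22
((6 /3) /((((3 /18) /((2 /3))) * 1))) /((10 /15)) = 12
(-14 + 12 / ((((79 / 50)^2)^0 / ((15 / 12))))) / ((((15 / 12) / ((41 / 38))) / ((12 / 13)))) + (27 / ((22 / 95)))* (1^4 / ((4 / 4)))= 3189423 / 27170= 117.39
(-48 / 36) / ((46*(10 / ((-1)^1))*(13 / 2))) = 2 / 4485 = 0.00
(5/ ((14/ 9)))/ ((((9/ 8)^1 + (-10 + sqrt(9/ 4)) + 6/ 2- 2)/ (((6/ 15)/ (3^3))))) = -8/ 1071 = -0.01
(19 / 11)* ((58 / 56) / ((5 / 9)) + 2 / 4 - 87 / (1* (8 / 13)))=-739537 / 3080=-240.11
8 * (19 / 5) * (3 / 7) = 456 / 35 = 13.03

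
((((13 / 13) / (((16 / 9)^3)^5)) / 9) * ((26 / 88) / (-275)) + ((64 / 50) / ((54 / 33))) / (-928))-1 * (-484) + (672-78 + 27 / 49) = 38485049351100729172047149587 / 35682205756249057662074880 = 1078.55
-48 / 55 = -0.87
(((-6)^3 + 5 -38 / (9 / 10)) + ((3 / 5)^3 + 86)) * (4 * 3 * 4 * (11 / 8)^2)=-11366861 / 750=-15155.81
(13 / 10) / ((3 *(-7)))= -13 / 210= -0.06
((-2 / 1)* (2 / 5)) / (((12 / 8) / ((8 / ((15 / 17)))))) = -1088 / 225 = -4.84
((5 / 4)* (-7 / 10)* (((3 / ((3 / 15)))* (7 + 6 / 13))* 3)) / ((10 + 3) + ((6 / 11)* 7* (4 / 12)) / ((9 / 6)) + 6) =-14.80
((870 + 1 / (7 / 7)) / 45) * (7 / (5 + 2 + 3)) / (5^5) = 6097 / 1406250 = 0.00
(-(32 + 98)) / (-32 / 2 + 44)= -65 / 14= -4.64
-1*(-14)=14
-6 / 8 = -3 / 4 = -0.75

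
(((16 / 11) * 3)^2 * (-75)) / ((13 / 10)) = -1728000 / 1573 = -1098.54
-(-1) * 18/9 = 2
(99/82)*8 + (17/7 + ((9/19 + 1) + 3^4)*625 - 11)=281086553/5453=51547.14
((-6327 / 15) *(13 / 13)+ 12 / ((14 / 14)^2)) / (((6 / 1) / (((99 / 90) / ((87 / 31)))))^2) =-79419923 / 45414000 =-1.75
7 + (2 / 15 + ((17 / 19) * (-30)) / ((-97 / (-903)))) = -6710749 / 27645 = -242.75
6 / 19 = 0.32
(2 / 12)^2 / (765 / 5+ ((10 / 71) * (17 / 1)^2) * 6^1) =71 / 1015308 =0.00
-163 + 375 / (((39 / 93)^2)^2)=341664932 / 28561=11962.64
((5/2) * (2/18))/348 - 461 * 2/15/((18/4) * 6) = -2.28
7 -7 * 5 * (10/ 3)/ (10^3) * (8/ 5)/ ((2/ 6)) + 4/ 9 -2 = 1099/ 225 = 4.88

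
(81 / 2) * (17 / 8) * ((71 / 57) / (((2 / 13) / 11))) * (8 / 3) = 1553409 / 76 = 20439.59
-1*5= -5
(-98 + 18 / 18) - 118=-215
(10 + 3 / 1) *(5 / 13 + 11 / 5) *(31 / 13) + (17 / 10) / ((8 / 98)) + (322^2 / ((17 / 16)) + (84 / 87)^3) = 21061150648209 / 215598760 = 97686.79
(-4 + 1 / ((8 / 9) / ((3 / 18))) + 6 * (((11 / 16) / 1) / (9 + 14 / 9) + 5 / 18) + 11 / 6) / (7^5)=17 / 3649520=0.00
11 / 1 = 11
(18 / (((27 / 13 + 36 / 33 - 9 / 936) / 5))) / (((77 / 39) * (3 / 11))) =1338480 / 25291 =52.92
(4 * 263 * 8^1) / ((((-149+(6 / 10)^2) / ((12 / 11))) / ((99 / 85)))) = -1136160 / 15793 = -71.94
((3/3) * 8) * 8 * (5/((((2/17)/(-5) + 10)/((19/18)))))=16150/477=33.86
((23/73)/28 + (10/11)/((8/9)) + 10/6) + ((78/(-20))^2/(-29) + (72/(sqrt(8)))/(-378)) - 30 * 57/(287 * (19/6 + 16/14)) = 288003173617/362906936700 - sqrt(2)/21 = 0.73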